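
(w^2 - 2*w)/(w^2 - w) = (w - 2)/(w - 1)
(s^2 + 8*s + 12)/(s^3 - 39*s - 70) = (s + 6)/(s^2 - 2*s - 35)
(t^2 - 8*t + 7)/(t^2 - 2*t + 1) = (t - 7)/(t - 1)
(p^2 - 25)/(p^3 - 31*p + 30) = (p + 5)/(p^2 + 5*p - 6)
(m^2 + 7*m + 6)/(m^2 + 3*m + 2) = (m + 6)/(m + 2)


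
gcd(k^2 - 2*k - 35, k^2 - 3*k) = 1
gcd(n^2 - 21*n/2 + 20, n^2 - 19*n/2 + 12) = n - 8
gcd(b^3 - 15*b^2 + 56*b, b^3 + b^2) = b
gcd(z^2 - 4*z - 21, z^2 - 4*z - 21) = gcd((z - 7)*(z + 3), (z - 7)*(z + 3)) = z^2 - 4*z - 21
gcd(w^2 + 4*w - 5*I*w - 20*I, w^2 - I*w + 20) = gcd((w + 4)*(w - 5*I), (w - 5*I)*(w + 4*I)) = w - 5*I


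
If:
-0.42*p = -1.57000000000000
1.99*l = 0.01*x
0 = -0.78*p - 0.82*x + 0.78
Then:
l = -0.01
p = 3.74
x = -2.60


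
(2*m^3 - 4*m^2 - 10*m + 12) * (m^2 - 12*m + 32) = 2*m^5 - 28*m^4 + 102*m^3 + 4*m^2 - 464*m + 384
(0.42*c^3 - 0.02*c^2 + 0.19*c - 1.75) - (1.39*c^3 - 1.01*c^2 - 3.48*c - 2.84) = -0.97*c^3 + 0.99*c^2 + 3.67*c + 1.09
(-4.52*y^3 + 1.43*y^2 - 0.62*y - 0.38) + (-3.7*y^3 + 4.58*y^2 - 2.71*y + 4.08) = -8.22*y^3 + 6.01*y^2 - 3.33*y + 3.7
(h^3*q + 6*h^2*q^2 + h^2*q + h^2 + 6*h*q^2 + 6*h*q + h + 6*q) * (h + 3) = h^4*q + 6*h^3*q^2 + 4*h^3*q + h^3 + 24*h^2*q^2 + 9*h^2*q + 4*h^2 + 18*h*q^2 + 24*h*q + 3*h + 18*q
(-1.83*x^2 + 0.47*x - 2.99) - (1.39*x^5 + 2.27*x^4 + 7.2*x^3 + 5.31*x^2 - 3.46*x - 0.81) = -1.39*x^5 - 2.27*x^4 - 7.2*x^3 - 7.14*x^2 + 3.93*x - 2.18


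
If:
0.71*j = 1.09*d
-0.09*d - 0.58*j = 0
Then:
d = 0.00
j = 0.00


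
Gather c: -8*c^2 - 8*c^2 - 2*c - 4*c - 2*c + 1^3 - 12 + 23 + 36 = -16*c^2 - 8*c + 48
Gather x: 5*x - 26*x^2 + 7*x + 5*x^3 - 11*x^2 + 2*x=5*x^3 - 37*x^2 + 14*x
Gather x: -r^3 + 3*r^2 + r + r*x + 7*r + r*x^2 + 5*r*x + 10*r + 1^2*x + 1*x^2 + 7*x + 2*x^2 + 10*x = -r^3 + 3*r^2 + 18*r + x^2*(r + 3) + x*(6*r + 18)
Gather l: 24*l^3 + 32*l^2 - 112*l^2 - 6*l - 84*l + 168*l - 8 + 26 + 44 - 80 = 24*l^3 - 80*l^2 + 78*l - 18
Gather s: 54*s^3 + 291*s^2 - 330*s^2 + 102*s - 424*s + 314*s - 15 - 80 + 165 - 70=54*s^3 - 39*s^2 - 8*s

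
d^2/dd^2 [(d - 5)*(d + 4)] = 2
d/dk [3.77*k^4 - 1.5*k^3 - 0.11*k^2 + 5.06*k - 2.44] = 15.08*k^3 - 4.5*k^2 - 0.22*k + 5.06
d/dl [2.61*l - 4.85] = 2.61000000000000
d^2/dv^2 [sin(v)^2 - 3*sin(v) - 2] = 3*sin(v) + 2*cos(2*v)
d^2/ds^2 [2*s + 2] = 0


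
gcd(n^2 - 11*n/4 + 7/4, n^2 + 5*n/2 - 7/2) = n - 1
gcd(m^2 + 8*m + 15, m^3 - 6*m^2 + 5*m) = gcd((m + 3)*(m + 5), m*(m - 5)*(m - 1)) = 1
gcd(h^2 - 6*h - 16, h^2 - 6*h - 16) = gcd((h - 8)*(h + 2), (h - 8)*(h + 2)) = h^2 - 6*h - 16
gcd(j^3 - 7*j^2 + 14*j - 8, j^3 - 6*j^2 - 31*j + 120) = 1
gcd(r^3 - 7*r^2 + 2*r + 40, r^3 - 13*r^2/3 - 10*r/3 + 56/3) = r^2 - 2*r - 8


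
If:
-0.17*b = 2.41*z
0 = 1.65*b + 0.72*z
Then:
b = 0.00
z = 0.00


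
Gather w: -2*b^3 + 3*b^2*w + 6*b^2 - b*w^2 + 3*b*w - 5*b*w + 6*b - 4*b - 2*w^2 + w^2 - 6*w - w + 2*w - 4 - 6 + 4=-2*b^3 + 6*b^2 + 2*b + w^2*(-b - 1) + w*(3*b^2 - 2*b - 5) - 6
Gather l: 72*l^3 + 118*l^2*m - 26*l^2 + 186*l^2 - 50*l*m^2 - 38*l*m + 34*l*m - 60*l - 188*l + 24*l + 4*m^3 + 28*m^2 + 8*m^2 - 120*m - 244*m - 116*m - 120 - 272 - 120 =72*l^3 + l^2*(118*m + 160) + l*(-50*m^2 - 4*m - 224) + 4*m^3 + 36*m^2 - 480*m - 512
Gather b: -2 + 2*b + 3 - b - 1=b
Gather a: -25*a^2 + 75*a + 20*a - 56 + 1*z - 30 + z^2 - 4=-25*a^2 + 95*a + z^2 + z - 90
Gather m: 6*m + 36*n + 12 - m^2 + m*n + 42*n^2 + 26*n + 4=-m^2 + m*(n + 6) + 42*n^2 + 62*n + 16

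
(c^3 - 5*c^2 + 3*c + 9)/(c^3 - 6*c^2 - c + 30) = (c^2 - 2*c - 3)/(c^2 - 3*c - 10)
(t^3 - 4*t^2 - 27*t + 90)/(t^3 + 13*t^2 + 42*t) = (t^3 - 4*t^2 - 27*t + 90)/(t*(t^2 + 13*t + 42))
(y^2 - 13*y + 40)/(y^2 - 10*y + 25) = (y - 8)/(y - 5)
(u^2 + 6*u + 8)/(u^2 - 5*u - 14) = (u + 4)/(u - 7)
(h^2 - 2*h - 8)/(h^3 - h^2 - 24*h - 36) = (h - 4)/(h^2 - 3*h - 18)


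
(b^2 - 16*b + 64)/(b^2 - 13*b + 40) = (b - 8)/(b - 5)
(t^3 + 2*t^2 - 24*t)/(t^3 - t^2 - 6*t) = (-t^2 - 2*t + 24)/(-t^2 + t + 6)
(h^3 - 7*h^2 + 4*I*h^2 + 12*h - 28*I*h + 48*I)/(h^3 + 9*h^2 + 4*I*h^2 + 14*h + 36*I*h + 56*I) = (h^2 - 7*h + 12)/(h^2 + 9*h + 14)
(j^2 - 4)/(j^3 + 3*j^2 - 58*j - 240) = (j^2 - 4)/(j^3 + 3*j^2 - 58*j - 240)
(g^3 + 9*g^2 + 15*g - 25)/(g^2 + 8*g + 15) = (g^2 + 4*g - 5)/(g + 3)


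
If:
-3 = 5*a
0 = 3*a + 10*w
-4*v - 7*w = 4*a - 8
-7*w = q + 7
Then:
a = -3/5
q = -413/50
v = 457/200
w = 9/50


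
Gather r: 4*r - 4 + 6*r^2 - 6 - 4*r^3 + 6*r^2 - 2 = -4*r^3 + 12*r^2 + 4*r - 12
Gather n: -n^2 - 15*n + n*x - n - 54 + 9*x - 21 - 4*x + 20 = -n^2 + n*(x - 16) + 5*x - 55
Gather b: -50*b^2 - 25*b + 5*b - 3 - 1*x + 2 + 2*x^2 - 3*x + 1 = -50*b^2 - 20*b + 2*x^2 - 4*x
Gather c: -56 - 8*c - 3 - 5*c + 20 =-13*c - 39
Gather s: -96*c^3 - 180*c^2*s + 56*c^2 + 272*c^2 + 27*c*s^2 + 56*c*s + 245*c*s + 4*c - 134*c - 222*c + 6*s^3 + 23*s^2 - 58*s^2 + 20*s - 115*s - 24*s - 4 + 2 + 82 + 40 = -96*c^3 + 328*c^2 - 352*c + 6*s^3 + s^2*(27*c - 35) + s*(-180*c^2 + 301*c - 119) + 120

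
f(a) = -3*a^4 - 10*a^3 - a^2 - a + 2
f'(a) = -12*a^3 - 30*a^2 - 2*a - 1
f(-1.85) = 28.60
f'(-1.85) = -24.00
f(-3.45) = -20.82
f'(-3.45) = 141.59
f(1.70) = -76.78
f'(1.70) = -150.06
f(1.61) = -64.09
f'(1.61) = -132.06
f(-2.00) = 32.00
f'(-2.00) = -21.00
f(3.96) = -1376.37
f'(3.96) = -1224.56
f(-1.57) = 21.58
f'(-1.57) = -25.37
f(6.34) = -7440.00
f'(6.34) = -4277.63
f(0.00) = 2.00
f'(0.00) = -1.00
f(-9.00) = -12463.00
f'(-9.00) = 6335.00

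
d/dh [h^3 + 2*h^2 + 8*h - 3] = 3*h^2 + 4*h + 8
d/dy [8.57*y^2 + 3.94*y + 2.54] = 17.14*y + 3.94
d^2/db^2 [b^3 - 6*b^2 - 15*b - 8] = 6*b - 12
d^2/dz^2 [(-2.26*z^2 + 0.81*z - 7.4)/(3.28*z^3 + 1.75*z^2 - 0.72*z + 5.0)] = (-48.627968*z^6 + 52.285824*z^5 - 959.472816*z^4 - 157.628158*z^3 - 71.87796*z^2 + 741.579*z + 14.65968)/(35.287552*z^9 + 56.4816*z^8 + 6.896856*z^7 + 141.938575*z^6 + 170.686056*z^5 - 22.1889*z^4 + 207.826752*z^3 + 139.026*z^2 - 54.0*z + 125.0)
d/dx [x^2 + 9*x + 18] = 2*x + 9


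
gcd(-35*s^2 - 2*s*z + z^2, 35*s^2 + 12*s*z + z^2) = 5*s + z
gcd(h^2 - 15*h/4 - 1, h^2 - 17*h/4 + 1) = h - 4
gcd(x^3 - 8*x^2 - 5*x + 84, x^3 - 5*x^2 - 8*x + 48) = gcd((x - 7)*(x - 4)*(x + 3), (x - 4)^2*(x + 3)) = x^2 - x - 12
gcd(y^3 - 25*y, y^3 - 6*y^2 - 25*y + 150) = y^2 - 25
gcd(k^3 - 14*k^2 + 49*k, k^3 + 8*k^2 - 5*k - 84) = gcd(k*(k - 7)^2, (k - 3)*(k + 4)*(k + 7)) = 1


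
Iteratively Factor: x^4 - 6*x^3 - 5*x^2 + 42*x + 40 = (x - 4)*(x^3 - 2*x^2 - 13*x - 10) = (x - 4)*(x + 2)*(x^2 - 4*x - 5) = (x - 4)*(x + 1)*(x + 2)*(x - 5)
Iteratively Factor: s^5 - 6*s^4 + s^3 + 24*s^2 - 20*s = (s + 2)*(s^4 - 8*s^3 + 17*s^2 - 10*s) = (s - 2)*(s + 2)*(s^3 - 6*s^2 + 5*s) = (s - 5)*(s - 2)*(s + 2)*(s^2 - s) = (s - 5)*(s - 2)*(s - 1)*(s + 2)*(s)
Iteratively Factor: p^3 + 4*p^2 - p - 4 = (p + 1)*(p^2 + 3*p - 4) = (p - 1)*(p + 1)*(p + 4)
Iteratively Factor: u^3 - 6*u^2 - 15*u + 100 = (u + 4)*(u^2 - 10*u + 25) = (u - 5)*(u + 4)*(u - 5)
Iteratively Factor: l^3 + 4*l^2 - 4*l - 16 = (l - 2)*(l^2 + 6*l + 8) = (l - 2)*(l + 2)*(l + 4)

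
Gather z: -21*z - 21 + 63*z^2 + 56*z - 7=63*z^2 + 35*z - 28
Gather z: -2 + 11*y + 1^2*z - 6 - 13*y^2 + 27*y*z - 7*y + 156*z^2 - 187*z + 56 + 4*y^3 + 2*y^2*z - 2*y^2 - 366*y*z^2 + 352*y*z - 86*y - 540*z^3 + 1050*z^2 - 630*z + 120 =4*y^3 - 15*y^2 - 82*y - 540*z^3 + z^2*(1206 - 366*y) + z*(2*y^2 + 379*y - 816) + 168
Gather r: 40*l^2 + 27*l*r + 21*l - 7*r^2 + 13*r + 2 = 40*l^2 + 21*l - 7*r^2 + r*(27*l + 13) + 2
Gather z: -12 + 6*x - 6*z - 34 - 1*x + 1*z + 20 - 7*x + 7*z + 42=-2*x + 2*z + 16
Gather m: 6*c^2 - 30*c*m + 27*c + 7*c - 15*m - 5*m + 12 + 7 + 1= 6*c^2 + 34*c + m*(-30*c - 20) + 20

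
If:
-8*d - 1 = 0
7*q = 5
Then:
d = -1/8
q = 5/7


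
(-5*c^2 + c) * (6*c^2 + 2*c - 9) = -30*c^4 - 4*c^3 + 47*c^2 - 9*c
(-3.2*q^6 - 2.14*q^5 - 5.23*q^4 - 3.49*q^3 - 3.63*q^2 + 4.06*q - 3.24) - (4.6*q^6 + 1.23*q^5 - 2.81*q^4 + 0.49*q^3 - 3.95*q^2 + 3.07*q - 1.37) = -7.8*q^6 - 3.37*q^5 - 2.42*q^4 - 3.98*q^3 + 0.32*q^2 + 0.99*q - 1.87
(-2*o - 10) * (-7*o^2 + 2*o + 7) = 14*o^3 + 66*o^2 - 34*o - 70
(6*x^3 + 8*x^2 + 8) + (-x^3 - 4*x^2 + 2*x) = 5*x^3 + 4*x^2 + 2*x + 8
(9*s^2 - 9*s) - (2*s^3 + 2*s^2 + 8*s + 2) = -2*s^3 + 7*s^2 - 17*s - 2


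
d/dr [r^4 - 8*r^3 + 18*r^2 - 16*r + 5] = 4*r^3 - 24*r^2 + 36*r - 16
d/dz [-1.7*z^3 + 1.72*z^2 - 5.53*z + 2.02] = -5.1*z^2 + 3.44*z - 5.53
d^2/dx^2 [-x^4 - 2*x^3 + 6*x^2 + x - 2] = -12*x^2 - 12*x + 12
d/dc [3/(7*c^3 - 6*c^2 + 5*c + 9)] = 3*(-21*c^2 + 12*c - 5)/(7*c^3 - 6*c^2 + 5*c + 9)^2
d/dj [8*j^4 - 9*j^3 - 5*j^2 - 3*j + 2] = 32*j^3 - 27*j^2 - 10*j - 3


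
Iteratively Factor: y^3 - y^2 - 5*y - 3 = (y + 1)*(y^2 - 2*y - 3) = (y + 1)^2*(y - 3)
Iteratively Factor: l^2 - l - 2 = (l - 2)*(l + 1)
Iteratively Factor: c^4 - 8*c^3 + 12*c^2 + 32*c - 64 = (c + 2)*(c^3 - 10*c^2 + 32*c - 32) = (c - 4)*(c + 2)*(c^2 - 6*c + 8) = (c - 4)^2*(c + 2)*(c - 2)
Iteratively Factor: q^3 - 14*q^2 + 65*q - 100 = (q - 5)*(q^2 - 9*q + 20) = (q - 5)^2*(q - 4)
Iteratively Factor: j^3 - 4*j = (j)*(j^2 - 4) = j*(j + 2)*(j - 2)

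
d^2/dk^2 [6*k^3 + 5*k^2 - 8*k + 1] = 36*k + 10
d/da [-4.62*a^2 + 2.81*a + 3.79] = 2.81 - 9.24*a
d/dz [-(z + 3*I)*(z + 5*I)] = -2*z - 8*I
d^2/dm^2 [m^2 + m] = 2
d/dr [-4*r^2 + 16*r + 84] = 16 - 8*r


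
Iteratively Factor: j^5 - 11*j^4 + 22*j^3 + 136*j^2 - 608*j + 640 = (j - 4)*(j^4 - 7*j^3 - 6*j^2 + 112*j - 160) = (j - 5)*(j - 4)*(j^3 - 2*j^2 - 16*j + 32) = (j - 5)*(j - 4)^2*(j^2 + 2*j - 8) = (j - 5)*(j - 4)^2*(j - 2)*(j + 4)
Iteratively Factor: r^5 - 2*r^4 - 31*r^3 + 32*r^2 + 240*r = (r + 3)*(r^4 - 5*r^3 - 16*r^2 + 80*r) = (r + 3)*(r + 4)*(r^3 - 9*r^2 + 20*r) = r*(r + 3)*(r + 4)*(r^2 - 9*r + 20) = r*(r - 4)*(r + 3)*(r + 4)*(r - 5)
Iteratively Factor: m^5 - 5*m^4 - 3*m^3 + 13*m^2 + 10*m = (m)*(m^4 - 5*m^3 - 3*m^2 + 13*m + 10) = m*(m - 5)*(m^3 - 3*m - 2) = m*(m - 5)*(m + 1)*(m^2 - m - 2) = m*(m - 5)*(m - 2)*(m + 1)*(m + 1)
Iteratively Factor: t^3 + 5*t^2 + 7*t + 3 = (t + 1)*(t^2 + 4*t + 3) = (t + 1)*(t + 3)*(t + 1)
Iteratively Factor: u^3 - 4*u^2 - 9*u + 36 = (u - 4)*(u^2 - 9) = (u - 4)*(u - 3)*(u + 3)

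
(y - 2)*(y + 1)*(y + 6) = y^3 + 5*y^2 - 8*y - 12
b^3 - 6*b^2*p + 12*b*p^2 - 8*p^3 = (b - 2*p)^3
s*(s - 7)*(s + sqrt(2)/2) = s^3 - 7*s^2 + sqrt(2)*s^2/2 - 7*sqrt(2)*s/2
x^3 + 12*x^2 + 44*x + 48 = (x + 2)*(x + 4)*(x + 6)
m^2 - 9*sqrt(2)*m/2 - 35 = (m - 7*sqrt(2))*(m + 5*sqrt(2)/2)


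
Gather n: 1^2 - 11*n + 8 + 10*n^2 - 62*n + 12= 10*n^2 - 73*n + 21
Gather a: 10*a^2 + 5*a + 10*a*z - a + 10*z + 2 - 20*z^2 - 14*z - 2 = 10*a^2 + a*(10*z + 4) - 20*z^2 - 4*z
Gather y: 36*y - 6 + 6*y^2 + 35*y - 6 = 6*y^2 + 71*y - 12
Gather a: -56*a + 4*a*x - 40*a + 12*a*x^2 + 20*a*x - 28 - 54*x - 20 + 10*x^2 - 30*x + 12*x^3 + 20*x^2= a*(12*x^2 + 24*x - 96) + 12*x^3 + 30*x^2 - 84*x - 48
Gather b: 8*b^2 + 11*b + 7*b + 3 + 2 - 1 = 8*b^2 + 18*b + 4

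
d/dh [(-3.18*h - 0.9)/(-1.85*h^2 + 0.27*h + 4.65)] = (5.883*h^2 - 0.8586*h - (3.18*h + 0.9)*(3.7*h - 0.27) - 14.787)/(-1.85*h^2 + 0.27*h + 4.65)^2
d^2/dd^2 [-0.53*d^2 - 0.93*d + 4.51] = -1.06000000000000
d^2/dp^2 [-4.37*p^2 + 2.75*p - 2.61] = -8.74000000000000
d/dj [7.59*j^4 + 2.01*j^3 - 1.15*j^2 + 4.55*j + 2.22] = 30.36*j^3 + 6.03*j^2 - 2.3*j + 4.55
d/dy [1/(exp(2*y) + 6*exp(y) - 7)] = 2*(-exp(y) - 3)*exp(y)/(exp(2*y) + 6*exp(y) - 7)^2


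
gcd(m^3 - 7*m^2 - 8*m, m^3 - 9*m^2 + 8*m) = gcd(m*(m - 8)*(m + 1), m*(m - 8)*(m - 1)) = m^2 - 8*m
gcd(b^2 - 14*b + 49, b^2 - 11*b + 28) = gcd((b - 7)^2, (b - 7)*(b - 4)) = b - 7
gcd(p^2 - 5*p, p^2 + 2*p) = p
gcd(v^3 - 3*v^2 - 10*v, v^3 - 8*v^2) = v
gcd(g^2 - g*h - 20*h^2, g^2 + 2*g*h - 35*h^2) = g - 5*h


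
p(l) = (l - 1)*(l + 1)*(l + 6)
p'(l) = (l - 1)*(l + 1) + (l - 1)*(l + 6) + (l + 1)*(l + 6)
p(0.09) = -6.04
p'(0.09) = 0.10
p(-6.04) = -1.42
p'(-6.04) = 35.96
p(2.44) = 41.81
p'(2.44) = 46.14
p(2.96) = 69.54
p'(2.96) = 60.80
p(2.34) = 37.33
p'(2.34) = 43.51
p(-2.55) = 18.98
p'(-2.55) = -12.09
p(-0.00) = -6.00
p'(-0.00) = -1.00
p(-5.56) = 13.16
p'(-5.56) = 25.02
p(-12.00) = -858.00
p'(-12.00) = 287.00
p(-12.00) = -858.00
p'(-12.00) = 287.00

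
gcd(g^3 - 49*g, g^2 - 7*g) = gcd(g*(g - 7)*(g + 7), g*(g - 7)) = g^2 - 7*g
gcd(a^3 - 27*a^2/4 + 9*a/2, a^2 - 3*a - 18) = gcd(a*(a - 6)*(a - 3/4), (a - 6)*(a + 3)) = a - 6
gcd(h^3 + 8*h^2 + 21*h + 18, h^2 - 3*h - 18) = h + 3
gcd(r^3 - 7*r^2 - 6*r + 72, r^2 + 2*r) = 1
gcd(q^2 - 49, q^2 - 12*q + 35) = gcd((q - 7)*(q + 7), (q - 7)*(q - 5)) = q - 7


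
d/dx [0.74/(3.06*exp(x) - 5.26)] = -2.2644*exp(x)/(3.06*exp(x) - 5.26)^2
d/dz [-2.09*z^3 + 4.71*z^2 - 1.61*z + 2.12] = -6.27*z^2 + 9.42*z - 1.61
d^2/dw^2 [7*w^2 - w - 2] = 14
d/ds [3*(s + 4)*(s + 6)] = 6*s + 30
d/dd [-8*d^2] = -16*d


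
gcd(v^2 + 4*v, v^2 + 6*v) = v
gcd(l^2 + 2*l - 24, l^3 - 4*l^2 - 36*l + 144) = l^2 + 2*l - 24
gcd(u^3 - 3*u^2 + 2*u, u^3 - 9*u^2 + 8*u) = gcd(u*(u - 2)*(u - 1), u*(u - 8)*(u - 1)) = u^2 - u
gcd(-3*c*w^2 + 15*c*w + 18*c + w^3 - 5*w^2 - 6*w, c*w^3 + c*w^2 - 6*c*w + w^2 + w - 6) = 1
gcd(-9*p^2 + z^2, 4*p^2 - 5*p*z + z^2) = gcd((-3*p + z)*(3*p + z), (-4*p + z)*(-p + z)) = 1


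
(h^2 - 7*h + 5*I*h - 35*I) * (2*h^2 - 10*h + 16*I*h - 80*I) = 2*h^4 - 24*h^3 + 26*I*h^3 - 10*h^2 - 312*I*h^2 + 960*h + 910*I*h - 2800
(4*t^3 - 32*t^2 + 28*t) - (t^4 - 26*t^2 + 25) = -t^4 + 4*t^3 - 6*t^2 + 28*t - 25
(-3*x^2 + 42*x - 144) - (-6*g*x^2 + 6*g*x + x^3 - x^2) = 6*g*x^2 - 6*g*x - x^3 - 2*x^2 + 42*x - 144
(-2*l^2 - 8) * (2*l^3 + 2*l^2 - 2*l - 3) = -4*l^5 - 4*l^4 - 12*l^3 - 10*l^2 + 16*l + 24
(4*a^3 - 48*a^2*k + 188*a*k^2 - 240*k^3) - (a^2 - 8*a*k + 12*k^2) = 4*a^3 - 48*a^2*k - a^2 + 188*a*k^2 + 8*a*k - 240*k^3 - 12*k^2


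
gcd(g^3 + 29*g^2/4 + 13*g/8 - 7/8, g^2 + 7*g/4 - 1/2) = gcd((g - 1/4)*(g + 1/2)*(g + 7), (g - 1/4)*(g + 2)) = g - 1/4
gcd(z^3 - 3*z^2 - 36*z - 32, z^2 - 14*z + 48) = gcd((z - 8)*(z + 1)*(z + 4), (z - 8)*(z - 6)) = z - 8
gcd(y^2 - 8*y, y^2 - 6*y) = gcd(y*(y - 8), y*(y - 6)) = y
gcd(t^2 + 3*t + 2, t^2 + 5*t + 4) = t + 1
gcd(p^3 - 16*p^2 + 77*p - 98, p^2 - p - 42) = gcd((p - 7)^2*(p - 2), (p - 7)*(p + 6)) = p - 7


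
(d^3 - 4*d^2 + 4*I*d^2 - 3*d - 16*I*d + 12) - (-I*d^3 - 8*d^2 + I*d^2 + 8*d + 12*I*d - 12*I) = d^3 + I*d^3 + 4*d^2 + 3*I*d^2 - 11*d - 28*I*d + 12 + 12*I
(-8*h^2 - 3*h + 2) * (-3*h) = 24*h^3 + 9*h^2 - 6*h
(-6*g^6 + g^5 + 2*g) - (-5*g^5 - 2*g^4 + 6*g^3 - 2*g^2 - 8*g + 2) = -6*g^6 + 6*g^5 + 2*g^4 - 6*g^3 + 2*g^2 + 10*g - 2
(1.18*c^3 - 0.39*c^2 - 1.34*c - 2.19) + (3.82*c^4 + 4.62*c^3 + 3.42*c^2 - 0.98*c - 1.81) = 3.82*c^4 + 5.8*c^3 + 3.03*c^2 - 2.32*c - 4.0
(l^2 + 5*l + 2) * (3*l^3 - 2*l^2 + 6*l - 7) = 3*l^5 + 13*l^4 + 2*l^3 + 19*l^2 - 23*l - 14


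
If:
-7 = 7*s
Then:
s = -1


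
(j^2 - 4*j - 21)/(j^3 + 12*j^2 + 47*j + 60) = (j - 7)/(j^2 + 9*j + 20)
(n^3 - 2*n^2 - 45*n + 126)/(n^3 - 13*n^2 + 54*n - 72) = (n + 7)/(n - 4)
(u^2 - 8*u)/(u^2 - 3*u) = (u - 8)/(u - 3)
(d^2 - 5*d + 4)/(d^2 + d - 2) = (d - 4)/(d + 2)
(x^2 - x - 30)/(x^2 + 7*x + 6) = (x^2 - x - 30)/(x^2 + 7*x + 6)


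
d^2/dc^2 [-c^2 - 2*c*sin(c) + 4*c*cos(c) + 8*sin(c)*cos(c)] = 2*c*sin(c) - 4*c*cos(c) - 8*sin(c) - 16*sin(2*c) - 4*cos(c) - 2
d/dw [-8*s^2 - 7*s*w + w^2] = -7*s + 2*w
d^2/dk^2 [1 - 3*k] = 0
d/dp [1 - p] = -1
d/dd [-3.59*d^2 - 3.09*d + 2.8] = -7.18*d - 3.09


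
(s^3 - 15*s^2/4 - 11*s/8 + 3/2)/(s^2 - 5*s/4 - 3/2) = (s^2 - 9*s/2 + 2)/(s - 2)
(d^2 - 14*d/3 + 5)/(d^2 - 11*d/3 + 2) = (3*d - 5)/(3*d - 2)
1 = 1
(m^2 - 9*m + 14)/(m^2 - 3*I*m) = (m^2 - 9*m + 14)/(m*(m - 3*I))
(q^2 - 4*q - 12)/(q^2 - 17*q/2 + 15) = 2*(q + 2)/(2*q - 5)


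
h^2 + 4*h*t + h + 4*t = (h + 1)*(h + 4*t)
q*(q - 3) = q^2 - 3*q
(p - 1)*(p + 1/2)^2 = p^3 - 3*p/4 - 1/4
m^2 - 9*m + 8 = (m - 8)*(m - 1)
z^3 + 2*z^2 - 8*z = z*(z - 2)*(z + 4)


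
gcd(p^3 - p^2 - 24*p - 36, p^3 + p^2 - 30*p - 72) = p^2 - 3*p - 18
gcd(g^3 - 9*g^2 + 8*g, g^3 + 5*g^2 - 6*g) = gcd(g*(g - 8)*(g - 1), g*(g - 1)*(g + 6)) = g^2 - g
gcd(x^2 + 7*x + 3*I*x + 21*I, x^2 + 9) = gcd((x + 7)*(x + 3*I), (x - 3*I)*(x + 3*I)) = x + 3*I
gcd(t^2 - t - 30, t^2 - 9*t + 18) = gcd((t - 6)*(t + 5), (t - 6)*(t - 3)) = t - 6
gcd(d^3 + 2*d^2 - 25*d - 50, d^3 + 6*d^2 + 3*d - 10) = d^2 + 7*d + 10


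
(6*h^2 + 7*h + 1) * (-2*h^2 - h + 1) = -12*h^4 - 20*h^3 - 3*h^2 + 6*h + 1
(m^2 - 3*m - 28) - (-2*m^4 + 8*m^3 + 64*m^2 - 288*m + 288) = 2*m^4 - 8*m^3 - 63*m^2 + 285*m - 316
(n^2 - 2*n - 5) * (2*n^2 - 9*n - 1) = 2*n^4 - 13*n^3 + 7*n^2 + 47*n + 5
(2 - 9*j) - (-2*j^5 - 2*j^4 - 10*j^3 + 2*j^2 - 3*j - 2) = 2*j^5 + 2*j^4 + 10*j^3 - 2*j^2 - 6*j + 4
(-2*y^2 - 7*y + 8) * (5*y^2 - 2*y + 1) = -10*y^4 - 31*y^3 + 52*y^2 - 23*y + 8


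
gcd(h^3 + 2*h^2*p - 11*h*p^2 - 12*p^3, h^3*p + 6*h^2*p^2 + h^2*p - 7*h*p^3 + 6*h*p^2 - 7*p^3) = 1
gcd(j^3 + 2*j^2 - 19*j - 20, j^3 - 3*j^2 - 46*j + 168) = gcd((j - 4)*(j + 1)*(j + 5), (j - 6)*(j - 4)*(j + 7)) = j - 4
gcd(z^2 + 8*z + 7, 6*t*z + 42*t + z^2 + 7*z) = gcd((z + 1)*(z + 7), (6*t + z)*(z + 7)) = z + 7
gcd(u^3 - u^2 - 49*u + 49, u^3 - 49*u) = u^2 - 49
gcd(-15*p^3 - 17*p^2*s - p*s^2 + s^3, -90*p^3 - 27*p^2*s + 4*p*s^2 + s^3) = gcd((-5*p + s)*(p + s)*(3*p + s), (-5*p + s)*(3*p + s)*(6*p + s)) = 15*p^2 + 2*p*s - s^2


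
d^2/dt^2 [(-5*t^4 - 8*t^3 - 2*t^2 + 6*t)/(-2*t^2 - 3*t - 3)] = 2*(20*t^6 + 90*t^5 + 225*t^4 + 348*t^3 + 450*t^2 + 324*t + 72)/(8*t^6 + 36*t^5 + 90*t^4 + 135*t^3 + 135*t^2 + 81*t + 27)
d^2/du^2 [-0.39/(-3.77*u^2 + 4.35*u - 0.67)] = (-11.086062*u^2 + 12.79161*u + 0.39*(7.54*u - 4.35)*(15.08*u - 8.7) - 1.970202)/(3.77*u^2 - 4.35*u + 0.67)^3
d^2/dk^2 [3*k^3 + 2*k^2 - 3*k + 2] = 18*k + 4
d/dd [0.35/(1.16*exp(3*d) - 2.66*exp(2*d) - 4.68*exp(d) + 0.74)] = (-1.218*exp(2*d) + 1.862*exp(d) + 1.638)*exp(d)/(1.16*exp(3*d) - 2.66*exp(2*d) - 4.68*exp(d) + 0.74)^2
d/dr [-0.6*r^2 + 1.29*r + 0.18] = 1.29 - 1.2*r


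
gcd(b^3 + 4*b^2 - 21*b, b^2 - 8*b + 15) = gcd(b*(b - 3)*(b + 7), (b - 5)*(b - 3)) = b - 3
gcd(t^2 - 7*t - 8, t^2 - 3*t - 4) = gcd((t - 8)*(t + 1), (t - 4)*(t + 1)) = t + 1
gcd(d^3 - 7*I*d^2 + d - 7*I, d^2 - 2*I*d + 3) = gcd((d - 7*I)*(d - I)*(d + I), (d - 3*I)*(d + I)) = d + I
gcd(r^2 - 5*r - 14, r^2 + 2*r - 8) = 1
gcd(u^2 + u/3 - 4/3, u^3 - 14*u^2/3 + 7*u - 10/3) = u - 1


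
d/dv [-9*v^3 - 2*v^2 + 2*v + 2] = -27*v^2 - 4*v + 2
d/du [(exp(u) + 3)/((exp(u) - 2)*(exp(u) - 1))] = (-exp(2*u) - 6*exp(u) + 11)*exp(u)/(exp(4*u) - 6*exp(3*u) + 13*exp(2*u) - 12*exp(u) + 4)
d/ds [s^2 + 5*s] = 2*s + 5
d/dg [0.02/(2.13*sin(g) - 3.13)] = -0.0426*cos(g)/(2.13*sin(g) - 3.13)^2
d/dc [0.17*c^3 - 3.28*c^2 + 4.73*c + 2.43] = 0.51*c^2 - 6.56*c + 4.73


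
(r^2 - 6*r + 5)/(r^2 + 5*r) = (r^2 - 6*r + 5)/(r*(r + 5))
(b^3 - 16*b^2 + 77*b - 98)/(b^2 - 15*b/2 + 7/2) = 2*(b^2 - 9*b + 14)/(2*b - 1)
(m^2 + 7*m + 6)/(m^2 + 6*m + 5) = (m + 6)/(m + 5)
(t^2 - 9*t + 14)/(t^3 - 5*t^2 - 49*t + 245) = (t - 2)/(t^2 + 2*t - 35)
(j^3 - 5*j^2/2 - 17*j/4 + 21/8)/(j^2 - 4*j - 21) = (-8*j^3 + 20*j^2 + 34*j - 21)/(8*(-j^2 + 4*j + 21))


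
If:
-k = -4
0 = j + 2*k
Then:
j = -8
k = 4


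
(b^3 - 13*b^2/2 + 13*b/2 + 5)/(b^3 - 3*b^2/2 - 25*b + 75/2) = (2*b^2 - 3*b - 2)/(2*b^2 + 7*b - 15)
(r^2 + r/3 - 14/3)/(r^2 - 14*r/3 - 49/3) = (r - 2)/(r - 7)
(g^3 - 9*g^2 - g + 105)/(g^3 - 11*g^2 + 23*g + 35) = (g + 3)/(g + 1)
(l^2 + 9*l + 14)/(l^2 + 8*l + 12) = (l + 7)/(l + 6)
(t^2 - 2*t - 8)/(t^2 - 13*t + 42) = (t^2 - 2*t - 8)/(t^2 - 13*t + 42)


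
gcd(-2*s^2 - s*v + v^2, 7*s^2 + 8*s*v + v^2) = s + v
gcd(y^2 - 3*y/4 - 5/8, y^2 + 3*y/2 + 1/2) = y + 1/2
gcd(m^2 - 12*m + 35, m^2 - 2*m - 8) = 1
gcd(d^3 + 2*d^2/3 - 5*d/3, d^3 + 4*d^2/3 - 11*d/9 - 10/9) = d^2 + 2*d/3 - 5/3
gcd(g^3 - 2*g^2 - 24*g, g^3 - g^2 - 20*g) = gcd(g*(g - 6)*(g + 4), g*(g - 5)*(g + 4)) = g^2 + 4*g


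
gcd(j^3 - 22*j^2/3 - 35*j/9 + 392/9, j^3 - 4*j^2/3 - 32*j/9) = j - 8/3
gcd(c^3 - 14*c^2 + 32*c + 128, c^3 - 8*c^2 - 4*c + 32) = c^2 - 6*c - 16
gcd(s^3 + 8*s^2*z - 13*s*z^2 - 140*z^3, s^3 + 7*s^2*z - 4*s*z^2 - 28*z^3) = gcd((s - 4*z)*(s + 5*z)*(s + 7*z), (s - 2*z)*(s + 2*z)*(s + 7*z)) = s + 7*z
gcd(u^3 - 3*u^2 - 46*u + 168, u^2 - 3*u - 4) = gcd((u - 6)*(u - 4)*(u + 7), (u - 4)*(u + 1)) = u - 4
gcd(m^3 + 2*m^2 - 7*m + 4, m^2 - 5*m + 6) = 1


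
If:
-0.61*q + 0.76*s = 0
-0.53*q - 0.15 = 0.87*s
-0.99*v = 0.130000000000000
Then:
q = -0.12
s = -0.10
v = -0.13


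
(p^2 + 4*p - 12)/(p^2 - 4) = (p + 6)/(p + 2)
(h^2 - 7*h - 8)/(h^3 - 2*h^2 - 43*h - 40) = 1/(h + 5)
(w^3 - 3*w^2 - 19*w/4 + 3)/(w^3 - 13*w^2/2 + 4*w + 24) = (w - 1/2)/(w - 4)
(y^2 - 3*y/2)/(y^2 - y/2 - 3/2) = y/(y + 1)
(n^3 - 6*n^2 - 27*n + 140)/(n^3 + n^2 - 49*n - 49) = (n^2 + n - 20)/(n^2 + 8*n + 7)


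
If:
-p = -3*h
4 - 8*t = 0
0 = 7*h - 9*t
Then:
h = 9/14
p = 27/14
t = 1/2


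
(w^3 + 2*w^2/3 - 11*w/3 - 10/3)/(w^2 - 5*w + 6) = (3*w^2 + 8*w + 5)/(3*(w - 3))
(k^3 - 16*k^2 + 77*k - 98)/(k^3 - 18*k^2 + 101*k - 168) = (k^2 - 9*k + 14)/(k^2 - 11*k + 24)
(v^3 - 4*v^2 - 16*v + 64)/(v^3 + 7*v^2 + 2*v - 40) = (v^2 - 8*v + 16)/(v^2 + 3*v - 10)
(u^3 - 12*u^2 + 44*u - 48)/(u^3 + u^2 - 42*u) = (u^2 - 6*u + 8)/(u*(u + 7))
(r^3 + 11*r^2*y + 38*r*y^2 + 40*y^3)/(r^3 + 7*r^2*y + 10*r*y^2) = (r + 4*y)/r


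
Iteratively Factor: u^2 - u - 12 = (u - 4)*(u + 3)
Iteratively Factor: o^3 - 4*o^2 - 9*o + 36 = (o - 4)*(o^2 - 9) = (o - 4)*(o + 3)*(o - 3)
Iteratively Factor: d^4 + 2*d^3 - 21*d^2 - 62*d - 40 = (d - 5)*(d^3 + 7*d^2 + 14*d + 8) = (d - 5)*(d + 4)*(d^2 + 3*d + 2) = (d - 5)*(d + 2)*(d + 4)*(d + 1)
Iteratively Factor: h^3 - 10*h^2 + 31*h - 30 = (h - 5)*(h^2 - 5*h + 6) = (h - 5)*(h - 2)*(h - 3)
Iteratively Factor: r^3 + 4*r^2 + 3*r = (r)*(r^2 + 4*r + 3) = r*(r + 3)*(r + 1)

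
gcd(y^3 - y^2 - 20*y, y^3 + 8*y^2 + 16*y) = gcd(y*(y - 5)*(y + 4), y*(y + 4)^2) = y^2 + 4*y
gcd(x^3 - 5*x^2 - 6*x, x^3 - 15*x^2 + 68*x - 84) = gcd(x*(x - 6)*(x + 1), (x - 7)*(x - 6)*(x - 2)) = x - 6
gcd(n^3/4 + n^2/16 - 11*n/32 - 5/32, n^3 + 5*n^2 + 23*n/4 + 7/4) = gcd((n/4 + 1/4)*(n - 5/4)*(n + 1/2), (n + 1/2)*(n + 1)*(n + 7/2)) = n^2 + 3*n/2 + 1/2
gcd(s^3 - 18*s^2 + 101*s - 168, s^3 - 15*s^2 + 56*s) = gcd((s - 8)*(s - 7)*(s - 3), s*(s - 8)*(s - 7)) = s^2 - 15*s + 56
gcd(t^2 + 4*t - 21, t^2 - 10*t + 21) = t - 3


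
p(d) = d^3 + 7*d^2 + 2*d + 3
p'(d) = 3*d^2 + 14*d + 2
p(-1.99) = 18.86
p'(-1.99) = -13.98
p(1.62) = 28.86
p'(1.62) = 32.55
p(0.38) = 4.83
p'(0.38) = 7.75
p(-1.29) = 9.92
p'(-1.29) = -11.07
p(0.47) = 5.59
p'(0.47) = 9.24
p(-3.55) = 39.38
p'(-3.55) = -9.89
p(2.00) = 43.00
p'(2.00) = 42.00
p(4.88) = 295.68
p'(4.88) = 141.76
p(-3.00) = 33.00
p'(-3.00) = -13.00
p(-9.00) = -177.00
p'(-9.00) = 119.00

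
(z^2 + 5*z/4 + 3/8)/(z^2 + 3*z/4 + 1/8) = (4*z + 3)/(4*z + 1)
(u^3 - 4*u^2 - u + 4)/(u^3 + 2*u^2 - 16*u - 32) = (u^2 - 1)/(u^2 + 6*u + 8)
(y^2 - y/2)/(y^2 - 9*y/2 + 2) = y/(y - 4)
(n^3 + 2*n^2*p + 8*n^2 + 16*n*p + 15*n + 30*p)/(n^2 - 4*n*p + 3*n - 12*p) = (-n^2 - 2*n*p - 5*n - 10*p)/(-n + 4*p)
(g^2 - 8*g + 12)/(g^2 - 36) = (g - 2)/(g + 6)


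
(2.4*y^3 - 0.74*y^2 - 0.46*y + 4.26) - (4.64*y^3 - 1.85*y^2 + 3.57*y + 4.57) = -2.24*y^3 + 1.11*y^2 - 4.03*y - 0.31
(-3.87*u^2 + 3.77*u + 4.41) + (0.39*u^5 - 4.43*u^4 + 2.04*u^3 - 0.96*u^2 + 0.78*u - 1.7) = 0.39*u^5 - 4.43*u^4 + 2.04*u^3 - 4.83*u^2 + 4.55*u + 2.71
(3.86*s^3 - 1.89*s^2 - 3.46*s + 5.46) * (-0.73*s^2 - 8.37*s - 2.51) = -2.8178*s^5 - 30.9285*s^4 + 8.6565*s^3 + 29.7183*s^2 - 37.0156*s - 13.7046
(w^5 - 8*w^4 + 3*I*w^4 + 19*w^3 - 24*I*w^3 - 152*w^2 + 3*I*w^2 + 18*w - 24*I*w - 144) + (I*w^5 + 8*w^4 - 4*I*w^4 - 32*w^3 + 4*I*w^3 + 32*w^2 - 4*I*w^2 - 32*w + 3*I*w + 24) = w^5 + I*w^5 - I*w^4 - 13*w^3 - 20*I*w^3 - 120*w^2 - I*w^2 - 14*w - 21*I*w - 120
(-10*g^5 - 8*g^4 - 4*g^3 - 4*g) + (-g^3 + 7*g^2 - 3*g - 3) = -10*g^5 - 8*g^4 - 5*g^3 + 7*g^2 - 7*g - 3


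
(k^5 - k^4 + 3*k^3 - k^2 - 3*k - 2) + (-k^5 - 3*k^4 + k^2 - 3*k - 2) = -4*k^4 + 3*k^3 - 6*k - 4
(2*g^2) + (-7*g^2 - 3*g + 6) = -5*g^2 - 3*g + 6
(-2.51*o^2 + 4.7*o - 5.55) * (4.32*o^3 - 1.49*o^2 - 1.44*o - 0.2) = -10.8432*o^5 + 24.0439*o^4 - 27.3646*o^3 + 2.0035*o^2 + 7.052*o + 1.11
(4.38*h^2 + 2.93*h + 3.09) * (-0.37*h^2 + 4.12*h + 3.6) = -1.6206*h^4 + 16.9615*h^3 + 26.6963*h^2 + 23.2788*h + 11.124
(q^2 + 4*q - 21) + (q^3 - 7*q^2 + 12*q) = q^3 - 6*q^2 + 16*q - 21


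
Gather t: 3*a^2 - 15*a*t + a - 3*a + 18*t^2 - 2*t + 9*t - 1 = 3*a^2 - 2*a + 18*t^2 + t*(7 - 15*a) - 1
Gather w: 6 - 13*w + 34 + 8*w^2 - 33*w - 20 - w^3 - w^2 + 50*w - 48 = -w^3 + 7*w^2 + 4*w - 28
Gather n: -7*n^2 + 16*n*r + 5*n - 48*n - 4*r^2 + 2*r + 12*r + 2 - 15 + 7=-7*n^2 + n*(16*r - 43) - 4*r^2 + 14*r - 6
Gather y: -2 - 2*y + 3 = 1 - 2*y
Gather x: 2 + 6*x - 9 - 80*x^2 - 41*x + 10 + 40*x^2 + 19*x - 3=-40*x^2 - 16*x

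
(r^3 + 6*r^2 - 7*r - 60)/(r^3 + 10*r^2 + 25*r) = (r^2 + r - 12)/(r*(r + 5))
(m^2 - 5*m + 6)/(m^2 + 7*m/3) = 3*(m^2 - 5*m + 6)/(m*(3*m + 7))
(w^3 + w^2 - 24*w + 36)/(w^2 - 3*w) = w + 4 - 12/w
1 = 1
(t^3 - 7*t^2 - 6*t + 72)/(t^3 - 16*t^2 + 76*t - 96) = (t^2 - t - 12)/(t^2 - 10*t + 16)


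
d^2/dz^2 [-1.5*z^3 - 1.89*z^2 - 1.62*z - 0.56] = -9.0*z - 3.78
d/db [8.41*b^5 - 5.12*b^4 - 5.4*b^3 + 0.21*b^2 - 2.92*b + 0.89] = 42.05*b^4 - 20.48*b^3 - 16.2*b^2 + 0.42*b - 2.92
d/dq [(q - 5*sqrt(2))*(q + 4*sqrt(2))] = 2*q - sqrt(2)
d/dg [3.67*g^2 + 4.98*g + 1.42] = 7.34*g + 4.98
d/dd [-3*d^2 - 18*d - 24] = -6*d - 18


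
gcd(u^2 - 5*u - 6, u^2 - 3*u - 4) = u + 1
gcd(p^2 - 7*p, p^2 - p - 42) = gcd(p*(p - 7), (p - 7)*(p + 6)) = p - 7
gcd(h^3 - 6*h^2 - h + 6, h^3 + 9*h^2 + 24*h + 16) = h + 1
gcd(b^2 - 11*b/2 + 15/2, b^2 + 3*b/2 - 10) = b - 5/2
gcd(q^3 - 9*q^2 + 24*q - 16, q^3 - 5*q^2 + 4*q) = q^2 - 5*q + 4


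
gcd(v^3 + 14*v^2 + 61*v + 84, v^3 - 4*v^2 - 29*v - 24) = v + 3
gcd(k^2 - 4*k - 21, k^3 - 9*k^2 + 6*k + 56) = k - 7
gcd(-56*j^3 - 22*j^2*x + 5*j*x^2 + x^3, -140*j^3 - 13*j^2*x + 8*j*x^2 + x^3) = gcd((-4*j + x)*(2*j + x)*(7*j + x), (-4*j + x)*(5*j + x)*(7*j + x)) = -28*j^2 + 3*j*x + x^2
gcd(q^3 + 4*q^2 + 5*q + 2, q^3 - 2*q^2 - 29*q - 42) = q + 2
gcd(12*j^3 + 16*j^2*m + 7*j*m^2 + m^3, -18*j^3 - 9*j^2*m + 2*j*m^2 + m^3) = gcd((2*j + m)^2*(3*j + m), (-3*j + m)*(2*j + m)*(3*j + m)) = 6*j^2 + 5*j*m + m^2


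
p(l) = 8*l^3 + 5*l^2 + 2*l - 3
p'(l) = 24*l^2 + 10*l + 2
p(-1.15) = -10.85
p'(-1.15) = 22.24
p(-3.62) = -324.22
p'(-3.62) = 280.31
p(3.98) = 588.52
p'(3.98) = 421.97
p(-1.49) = -21.34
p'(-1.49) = 40.38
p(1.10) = 15.90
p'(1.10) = 42.04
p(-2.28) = -76.39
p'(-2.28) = 103.96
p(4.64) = 913.11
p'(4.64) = 565.11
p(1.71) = 55.04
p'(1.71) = 89.28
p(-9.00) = -5448.00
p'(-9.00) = 1856.00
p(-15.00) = -25908.00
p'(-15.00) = 5252.00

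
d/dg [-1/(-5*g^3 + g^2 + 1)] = g*(2 - 15*g)/(-5*g^3 + g^2 + 1)^2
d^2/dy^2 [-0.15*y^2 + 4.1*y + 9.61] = -0.300000000000000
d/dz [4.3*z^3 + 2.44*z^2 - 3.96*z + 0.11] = 12.9*z^2 + 4.88*z - 3.96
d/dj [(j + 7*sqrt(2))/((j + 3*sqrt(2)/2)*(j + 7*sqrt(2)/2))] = 2*(-2*j^2 - 28*sqrt(2)*j - 119)/(4*j^4 + 40*sqrt(2)*j^3 + 284*j^2 + 420*sqrt(2)*j + 441)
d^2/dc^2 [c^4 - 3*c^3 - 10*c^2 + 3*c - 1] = 12*c^2 - 18*c - 20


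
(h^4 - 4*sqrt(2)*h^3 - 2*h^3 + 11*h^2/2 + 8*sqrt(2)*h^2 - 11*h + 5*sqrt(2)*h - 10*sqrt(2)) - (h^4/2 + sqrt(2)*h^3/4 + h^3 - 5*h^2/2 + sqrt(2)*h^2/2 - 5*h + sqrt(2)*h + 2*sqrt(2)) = h^4/2 - 17*sqrt(2)*h^3/4 - 3*h^3 + 8*h^2 + 15*sqrt(2)*h^2/2 - 6*h + 4*sqrt(2)*h - 12*sqrt(2)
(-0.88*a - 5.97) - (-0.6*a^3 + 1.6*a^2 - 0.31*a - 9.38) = 0.6*a^3 - 1.6*a^2 - 0.57*a + 3.41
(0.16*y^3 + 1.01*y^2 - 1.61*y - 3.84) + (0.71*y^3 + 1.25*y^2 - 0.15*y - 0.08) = 0.87*y^3 + 2.26*y^2 - 1.76*y - 3.92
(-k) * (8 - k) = k^2 - 8*k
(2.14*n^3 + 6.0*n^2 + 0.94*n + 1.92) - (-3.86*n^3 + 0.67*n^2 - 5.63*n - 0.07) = 6.0*n^3 + 5.33*n^2 + 6.57*n + 1.99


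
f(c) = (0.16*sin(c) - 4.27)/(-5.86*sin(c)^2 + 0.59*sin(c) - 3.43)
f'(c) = (11.72*sin(c)*cos(c) - 0.59*cos(c))*(0.16*sin(c) - 4.27)/(-5.86*sin(c)^2 + 0.59*sin(c) - 3.43)^2 + 0.16*cos(c)/(-5.86*sin(c)^2 + 0.59*sin(c) - 3.43)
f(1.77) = 0.48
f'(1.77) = 0.13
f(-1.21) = 0.49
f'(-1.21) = 0.21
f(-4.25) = 0.54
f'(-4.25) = 0.33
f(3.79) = 0.74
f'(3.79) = -0.74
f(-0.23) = 1.11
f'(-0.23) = 0.87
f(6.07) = 1.13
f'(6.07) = 0.85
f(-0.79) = 0.64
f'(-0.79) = 0.58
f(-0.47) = 0.89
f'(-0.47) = 0.92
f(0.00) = 1.24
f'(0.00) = 0.17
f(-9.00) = 0.93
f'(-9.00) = -0.95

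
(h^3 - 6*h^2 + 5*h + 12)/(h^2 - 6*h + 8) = (h^2 - 2*h - 3)/(h - 2)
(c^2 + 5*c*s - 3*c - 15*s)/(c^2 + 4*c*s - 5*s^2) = (3 - c)/(-c + s)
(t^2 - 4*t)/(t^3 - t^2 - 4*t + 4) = t*(t - 4)/(t^3 - t^2 - 4*t + 4)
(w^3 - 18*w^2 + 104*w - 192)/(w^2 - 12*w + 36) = (w^2 - 12*w + 32)/(w - 6)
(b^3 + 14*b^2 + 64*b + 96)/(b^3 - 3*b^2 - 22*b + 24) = (b^2 + 10*b + 24)/(b^2 - 7*b + 6)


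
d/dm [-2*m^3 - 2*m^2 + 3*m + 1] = -6*m^2 - 4*m + 3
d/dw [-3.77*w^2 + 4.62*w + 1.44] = 4.62 - 7.54*w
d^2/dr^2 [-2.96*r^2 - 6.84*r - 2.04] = -5.92000000000000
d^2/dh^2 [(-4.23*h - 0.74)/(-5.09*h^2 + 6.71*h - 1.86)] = ((49.2334 - 129.1842*h)*(5.09*h^2 - 6.71*h + 1.86) + (4.23*h + 0.74)*(10.18*h - 6.71)*(20.36*h - 13.42))/(5.09*h^2 - 6.71*h + 1.86)^3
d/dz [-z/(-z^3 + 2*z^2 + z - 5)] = (z^3 - 2*z^2 + z*(-3*z^2 + 4*z + 1) - z + 5)/(z^3 - 2*z^2 - z + 5)^2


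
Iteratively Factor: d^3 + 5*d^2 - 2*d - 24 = (d - 2)*(d^2 + 7*d + 12) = (d - 2)*(d + 4)*(d + 3)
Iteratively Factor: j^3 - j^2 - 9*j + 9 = (j - 3)*(j^2 + 2*j - 3) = (j - 3)*(j + 3)*(j - 1)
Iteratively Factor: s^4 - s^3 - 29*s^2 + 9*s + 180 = (s - 3)*(s^3 + 2*s^2 - 23*s - 60) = (s - 5)*(s - 3)*(s^2 + 7*s + 12) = (s - 5)*(s - 3)*(s + 3)*(s + 4)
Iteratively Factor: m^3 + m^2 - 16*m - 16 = (m + 4)*(m^2 - 3*m - 4) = (m + 1)*(m + 4)*(m - 4)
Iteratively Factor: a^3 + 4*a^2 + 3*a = (a + 3)*(a^2 + a) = (a + 1)*(a + 3)*(a)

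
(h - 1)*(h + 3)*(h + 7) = h^3 + 9*h^2 + 11*h - 21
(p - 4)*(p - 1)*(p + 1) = p^3 - 4*p^2 - p + 4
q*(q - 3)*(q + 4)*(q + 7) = q^4 + 8*q^3 - 5*q^2 - 84*q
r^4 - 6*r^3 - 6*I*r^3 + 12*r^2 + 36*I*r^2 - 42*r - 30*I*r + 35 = (r - 5)*(r - 7*I)*(-I*r + 1)*(I*r - I)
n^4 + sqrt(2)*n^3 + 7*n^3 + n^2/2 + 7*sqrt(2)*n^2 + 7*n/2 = n*(n + 7)*(n + sqrt(2)/2)^2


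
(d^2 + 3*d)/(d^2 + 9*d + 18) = d/(d + 6)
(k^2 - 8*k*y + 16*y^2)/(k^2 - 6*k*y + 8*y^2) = (-k + 4*y)/(-k + 2*y)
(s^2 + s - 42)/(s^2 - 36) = (s + 7)/(s + 6)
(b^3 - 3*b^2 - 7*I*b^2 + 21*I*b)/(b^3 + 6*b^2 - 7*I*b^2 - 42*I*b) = (b - 3)/(b + 6)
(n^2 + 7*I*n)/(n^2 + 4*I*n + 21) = n/(n - 3*I)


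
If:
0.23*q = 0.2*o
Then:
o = 1.15*q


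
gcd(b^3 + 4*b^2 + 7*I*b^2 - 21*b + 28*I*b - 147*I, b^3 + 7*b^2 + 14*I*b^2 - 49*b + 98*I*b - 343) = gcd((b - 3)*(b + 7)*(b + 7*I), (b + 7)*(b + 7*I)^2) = b^2 + b*(7 + 7*I) + 49*I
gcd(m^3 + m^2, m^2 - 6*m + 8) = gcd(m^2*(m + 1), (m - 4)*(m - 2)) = 1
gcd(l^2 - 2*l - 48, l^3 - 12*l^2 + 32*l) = l - 8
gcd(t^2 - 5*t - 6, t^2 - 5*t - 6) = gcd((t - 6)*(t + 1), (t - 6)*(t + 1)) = t^2 - 5*t - 6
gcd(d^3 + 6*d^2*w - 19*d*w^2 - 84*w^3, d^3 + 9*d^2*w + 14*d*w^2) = d + 7*w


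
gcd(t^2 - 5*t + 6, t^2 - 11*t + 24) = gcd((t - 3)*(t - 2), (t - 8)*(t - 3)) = t - 3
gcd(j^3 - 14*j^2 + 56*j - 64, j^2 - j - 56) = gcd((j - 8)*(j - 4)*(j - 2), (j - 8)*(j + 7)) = j - 8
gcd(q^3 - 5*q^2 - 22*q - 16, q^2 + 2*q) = q + 2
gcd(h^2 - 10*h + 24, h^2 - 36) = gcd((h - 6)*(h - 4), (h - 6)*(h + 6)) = h - 6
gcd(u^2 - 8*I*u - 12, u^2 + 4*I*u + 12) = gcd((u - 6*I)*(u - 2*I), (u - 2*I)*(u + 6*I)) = u - 2*I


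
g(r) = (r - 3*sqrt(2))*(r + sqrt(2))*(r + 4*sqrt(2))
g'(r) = (r - 3*sqrt(2))*(r + sqrt(2)) + (r - 3*sqrt(2))*(r + 4*sqrt(2)) + (r + sqrt(2))*(r + 4*sqrt(2)) = 3*r^2 + 4*sqrt(2)*r - 22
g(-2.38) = 20.96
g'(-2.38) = -18.47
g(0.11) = -36.33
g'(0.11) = -21.34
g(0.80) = -49.22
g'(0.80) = -15.55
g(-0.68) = -17.99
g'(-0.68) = -24.46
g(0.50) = -44.11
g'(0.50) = -18.42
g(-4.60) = 29.77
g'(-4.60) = 15.46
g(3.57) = -30.93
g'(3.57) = 36.43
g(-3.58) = 35.19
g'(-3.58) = -3.80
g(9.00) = 726.16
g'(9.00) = 271.91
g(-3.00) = 30.51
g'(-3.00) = -11.97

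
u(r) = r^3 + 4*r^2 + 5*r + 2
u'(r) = 3*r^2 + 8*r + 5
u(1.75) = 28.36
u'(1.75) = 28.19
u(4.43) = 189.59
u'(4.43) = 99.31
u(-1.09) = 0.01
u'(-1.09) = -0.16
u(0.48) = 5.43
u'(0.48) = 9.53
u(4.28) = 175.08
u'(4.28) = 94.20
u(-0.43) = 0.51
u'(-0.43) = 2.11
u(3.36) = 101.89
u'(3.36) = 65.75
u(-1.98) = 0.02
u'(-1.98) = 0.92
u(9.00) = 1100.00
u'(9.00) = 320.00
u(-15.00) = -2548.00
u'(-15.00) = 560.00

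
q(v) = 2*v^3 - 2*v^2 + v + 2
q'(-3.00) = 67.00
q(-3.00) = -73.00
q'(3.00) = 43.00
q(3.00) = 41.00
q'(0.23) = 0.40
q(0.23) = 2.15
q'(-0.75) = 7.38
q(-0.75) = -0.72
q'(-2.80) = 59.24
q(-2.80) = -60.38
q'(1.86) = 14.32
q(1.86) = 9.81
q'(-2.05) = 34.42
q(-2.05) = -25.69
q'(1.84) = 13.95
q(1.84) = 9.53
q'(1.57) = 9.51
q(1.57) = 6.38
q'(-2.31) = 42.26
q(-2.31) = -35.63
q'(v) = 6*v^2 - 4*v + 1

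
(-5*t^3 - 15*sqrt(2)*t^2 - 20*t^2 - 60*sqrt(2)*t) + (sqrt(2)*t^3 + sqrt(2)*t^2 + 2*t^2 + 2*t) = -5*t^3 + sqrt(2)*t^3 - 14*sqrt(2)*t^2 - 18*t^2 - 60*sqrt(2)*t + 2*t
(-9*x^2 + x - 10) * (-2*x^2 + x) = 18*x^4 - 11*x^3 + 21*x^2 - 10*x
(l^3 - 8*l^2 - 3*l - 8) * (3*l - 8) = 3*l^4 - 32*l^3 + 55*l^2 + 64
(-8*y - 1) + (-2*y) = -10*y - 1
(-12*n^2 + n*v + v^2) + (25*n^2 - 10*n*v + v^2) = 13*n^2 - 9*n*v + 2*v^2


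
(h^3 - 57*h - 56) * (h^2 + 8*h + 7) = h^5 + 8*h^4 - 50*h^3 - 512*h^2 - 847*h - 392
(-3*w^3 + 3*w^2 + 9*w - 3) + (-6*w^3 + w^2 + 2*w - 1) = -9*w^3 + 4*w^2 + 11*w - 4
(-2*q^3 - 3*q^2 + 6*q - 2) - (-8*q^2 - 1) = -2*q^3 + 5*q^2 + 6*q - 1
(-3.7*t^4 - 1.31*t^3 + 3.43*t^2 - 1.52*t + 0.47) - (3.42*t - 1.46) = -3.7*t^4 - 1.31*t^3 + 3.43*t^2 - 4.94*t + 1.93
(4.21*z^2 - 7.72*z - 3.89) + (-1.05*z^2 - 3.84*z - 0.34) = 3.16*z^2 - 11.56*z - 4.23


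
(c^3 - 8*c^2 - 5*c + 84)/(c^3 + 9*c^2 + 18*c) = (c^2 - 11*c + 28)/(c*(c + 6))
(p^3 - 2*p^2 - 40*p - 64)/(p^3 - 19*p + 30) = (p^3 - 2*p^2 - 40*p - 64)/(p^3 - 19*p + 30)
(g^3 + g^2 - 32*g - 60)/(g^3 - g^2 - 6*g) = (g^2 - g - 30)/(g*(g - 3))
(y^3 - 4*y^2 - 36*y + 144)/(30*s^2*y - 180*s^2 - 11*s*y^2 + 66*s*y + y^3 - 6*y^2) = (y^2 + 2*y - 24)/(30*s^2 - 11*s*y + y^2)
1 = 1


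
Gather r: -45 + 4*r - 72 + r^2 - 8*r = r^2 - 4*r - 117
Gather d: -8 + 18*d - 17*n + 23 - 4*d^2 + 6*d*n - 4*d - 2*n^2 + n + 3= -4*d^2 + d*(6*n + 14) - 2*n^2 - 16*n + 18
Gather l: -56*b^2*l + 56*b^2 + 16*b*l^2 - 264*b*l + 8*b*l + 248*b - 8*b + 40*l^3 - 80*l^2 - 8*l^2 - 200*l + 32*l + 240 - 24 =56*b^2 + 240*b + 40*l^3 + l^2*(16*b - 88) + l*(-56*b^2 - 256*b - 168) + 216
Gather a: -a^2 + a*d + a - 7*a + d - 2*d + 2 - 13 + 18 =-a^2 + a*(d - 6) - d + 7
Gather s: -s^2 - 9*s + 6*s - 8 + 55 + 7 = -s^2 - 3*s + 54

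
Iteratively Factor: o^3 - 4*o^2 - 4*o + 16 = (o - 4)*(o^2 - 4) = (o - 4)*(o + 2)*(o - 2)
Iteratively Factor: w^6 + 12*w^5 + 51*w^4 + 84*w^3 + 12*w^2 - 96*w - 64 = (w + 2)*(w^5 + 10*w^4 + 31*w^3 + 22*w^2 - 32*w - 32) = (w - 1)*(w + 2)*(w^4 + 11*w^3 + 42*w^2 + 64*w + 32) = (w - 1)*(w + 2)*(w + 4)*(w^3 + 7*w^2 + 14*w + 8) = (w - 1)*(w + 2)*(w + 4)^2*(w^2 + 3*w + 2) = (w - 1)*(w + 1)*(w + 2)*(w + 4)^2*(w + 2)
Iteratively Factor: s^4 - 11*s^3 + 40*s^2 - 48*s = (s)*(s^3 - 11*s^2 + 40*s - 48) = s*(s - 3)*(s^2 - 8*s + 16) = s*(s - 4)*(s - 3)*(s - 4)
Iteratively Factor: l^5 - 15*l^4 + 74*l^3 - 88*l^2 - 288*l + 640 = (l - 4)*(l^4 - 11*l^3 + 30*l^2 + 32*l - 160) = (l - 4)^2*(l^3 - 7*l^2 + 2*l + 40) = (l - 5)*(l - 4)^2*(l^2 - 2*l - 8) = (l - 5)*(l - 4)^2*(l + 2)*(l - 4)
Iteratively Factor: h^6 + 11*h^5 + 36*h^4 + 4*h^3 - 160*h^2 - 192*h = (h + 4)*(h^5 + 7*h^4 + 8*h^3 - 28*h^2 - 48*h) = (h + 2)*(h + 4)*(h^4 + 5*h^3 - 2*h^2 - 24*h) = (h + 2)*(h + 4)^2*(h^3 + h^2 - 6*h) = (h - 2)*(h + 2)*(h + 4)^2*(h^2 + 3*h) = h*(h - 2)*(h + 2)*(h + 4)^2*(h + 3)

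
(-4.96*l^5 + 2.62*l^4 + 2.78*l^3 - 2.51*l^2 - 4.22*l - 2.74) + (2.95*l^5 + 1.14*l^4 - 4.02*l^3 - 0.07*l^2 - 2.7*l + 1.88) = -2.01*l^5 + 3.76*l^4 - 1.24*l^3 - 2.58*l^2 - 6.92*l - 0.86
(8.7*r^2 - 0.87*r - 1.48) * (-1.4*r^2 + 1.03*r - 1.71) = -12.18*r^4 + 10.179*r^3 - 13.7011*r^2 - 0.0367*r + 2.5308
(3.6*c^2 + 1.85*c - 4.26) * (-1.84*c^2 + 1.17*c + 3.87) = -6.624*c^4 + 0.807999999999999*c^3 + 23.9349*c^2 + 2.1753*c - 16.4862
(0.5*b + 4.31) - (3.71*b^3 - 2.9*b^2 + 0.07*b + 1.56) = -3.71*b^3 + 2.9*b^2 + 0.43*b + 2.75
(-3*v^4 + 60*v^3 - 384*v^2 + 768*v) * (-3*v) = 9*v^5 - 180*v^4 + 1152*v^3 - 2304*v^2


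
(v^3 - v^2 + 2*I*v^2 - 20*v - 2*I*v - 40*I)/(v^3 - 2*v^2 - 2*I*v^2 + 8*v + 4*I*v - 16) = (v^2 - v - 20)/(v^2 + v*(-2 - 4*I) + 8*I)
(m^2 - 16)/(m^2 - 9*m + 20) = (m + 4)/(m - 5)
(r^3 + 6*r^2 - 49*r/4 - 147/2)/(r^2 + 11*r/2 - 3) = (4*r^2 - 49)/(2*(2*r - 1))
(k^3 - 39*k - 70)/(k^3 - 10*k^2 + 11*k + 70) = (k + 5)/(k - 5)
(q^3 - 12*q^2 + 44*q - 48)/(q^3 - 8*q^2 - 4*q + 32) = (q^2 - 10*q + 24)/(q^2 - 6*q - 16)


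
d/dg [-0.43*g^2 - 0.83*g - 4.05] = -0.86*g - 0.83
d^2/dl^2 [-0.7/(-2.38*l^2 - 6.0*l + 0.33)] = (-7.93016*l^2 - 19.992*l + 0.7*(4.76*l + 6.0)*(9.52*l + 12.0) + 1.09956)/(2.38*l^2 + 6.0*l - 0.33)^3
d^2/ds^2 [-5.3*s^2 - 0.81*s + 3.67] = -10.6000000000000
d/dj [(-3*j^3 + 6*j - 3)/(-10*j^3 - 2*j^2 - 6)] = 3*(j^4 + 20*j^3 - 4*j^2 - 2*j - 6)/(2*(25*j^6 + 10*j^5 + j^4 + 30*j^3 + 6*j^2 + 9))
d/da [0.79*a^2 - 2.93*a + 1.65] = 1.58*a - 2.93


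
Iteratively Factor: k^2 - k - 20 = (k + 4)*(k - 5)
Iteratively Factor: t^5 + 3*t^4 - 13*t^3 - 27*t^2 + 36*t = (t + 4)*(t^4 - t^3 - 9*t^2 + 9*t) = (t - 3)*(t + 4)*(t^3 + 2*t^2 - 3*t) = t*(t - 3)*(t + 4)*(t^2 + 2*t - 3) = t*(t - 3)*(t - 1)*(t + 4)*(t + 3)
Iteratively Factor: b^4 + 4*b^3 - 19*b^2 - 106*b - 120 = (b - 5)*(b^3 + 9*b^2 + 26*b + 24) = (b - 5)*(b + 3)*(b^2 + 6*b + 8) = (b - 5)*(b + 3)*(b + 4)*(b + 2)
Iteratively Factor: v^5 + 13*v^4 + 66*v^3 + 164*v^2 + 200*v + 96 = (v + 4)*(v^4 + 9*v^3 + 30*v^2 + 44*v + 24) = (v + 2)*(v + 4)*(v^3 + 7*v^2 + 16*v + 12) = (v + 2)^2*(v + 4)*(v^2 + 5*v + 6) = (v + 2)^3*(v + 4)*(v + 3)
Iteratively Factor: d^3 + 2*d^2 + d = (d)*(d^2 + 2*d + 1) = d*(d + 1)*(d + 1)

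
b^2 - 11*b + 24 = (b - 8)*(b - 3)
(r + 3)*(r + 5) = r^2 + 8*r + 15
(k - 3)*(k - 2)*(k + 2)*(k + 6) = k^4 + 3*k^3 - 22*k^2 - 12*k + 72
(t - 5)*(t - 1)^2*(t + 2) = t^4 - 5*t^3 - 3*t^2 + 17*t - 10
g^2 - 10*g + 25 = (g - 5)^2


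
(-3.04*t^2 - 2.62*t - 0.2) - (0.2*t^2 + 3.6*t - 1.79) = -3.24*t^2 - 6.22*t + 1.59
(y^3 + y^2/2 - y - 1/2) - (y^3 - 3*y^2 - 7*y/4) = 7*y^2/2 + 3*y/4 - 1/2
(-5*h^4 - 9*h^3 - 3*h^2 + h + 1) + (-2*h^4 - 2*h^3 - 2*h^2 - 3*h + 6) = -7*h^4 - 11*h^3 - 5*h^2 - 2*h + 7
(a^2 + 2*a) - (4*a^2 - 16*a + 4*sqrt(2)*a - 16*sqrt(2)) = -3*a^2 - 4*sqrt(2)*a + 18*a + 16*sqrt(2)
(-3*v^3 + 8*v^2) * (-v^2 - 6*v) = 3*v^5 + 10*v^4 - 48*v^3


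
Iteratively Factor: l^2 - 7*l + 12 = (l - 3)*(l - 4)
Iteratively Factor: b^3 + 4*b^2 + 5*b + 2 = (b + 1)*(b^2 + 3*b + 2) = (b + 1)*(b + 2)*(b + 1)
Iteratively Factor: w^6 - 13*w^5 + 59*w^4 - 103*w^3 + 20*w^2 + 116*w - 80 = (w - 2)*(w^5 - 11*w^4 + 37*w^3 - 29*w^2 - 38*w + 40) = (w - 2)*(w - 1)*(w^4 - 10*w^3 + 27*w^2 - 2*w - 40) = (w - 2)*(w - 1)*(w + 1)*(w^3 - 11*w^2 + 38*w - 40) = (w - 4)*(w - 2)*(w - 1)*(w + 1)*(w^2 - 7*w + 10) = (w - 4)*(w - 2)^2*(w - 1)*(w + 1)*(w - 5)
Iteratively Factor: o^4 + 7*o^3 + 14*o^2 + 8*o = (o)*(o^3 + 7*o^2 + 14*o + 8) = o*(o + 2)*(o^2 + 5*o + 4) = o*(o + 2)*(o + 4)*(o + 1)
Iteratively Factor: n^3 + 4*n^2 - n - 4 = (n + 1)*(n^2 + 3*n - 4) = (n - 1)*(n + 1)*(n + 4)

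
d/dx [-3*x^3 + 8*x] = 8 - 9*x^2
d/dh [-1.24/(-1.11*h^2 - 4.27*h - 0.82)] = (-2.7528*h - 5.2948)/(1.11*h^2 + 4.27*h + 0.82)^2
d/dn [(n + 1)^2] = 2*n + 2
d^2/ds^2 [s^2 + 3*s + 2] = 2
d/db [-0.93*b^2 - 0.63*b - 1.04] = -1.86*b - 0.63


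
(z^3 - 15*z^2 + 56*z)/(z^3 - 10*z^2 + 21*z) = (z - 8)/(z - 3)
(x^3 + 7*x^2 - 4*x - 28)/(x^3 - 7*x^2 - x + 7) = (x^3 + 7*x^2 - 4*x - 28)/(x^3 - 7*x^2 - x + 7)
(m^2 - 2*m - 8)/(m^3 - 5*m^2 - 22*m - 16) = (m - 4)/(m^2 - 7*m - 8)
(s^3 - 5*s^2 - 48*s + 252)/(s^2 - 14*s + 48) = (s^2 + s - 42)/(s - 8)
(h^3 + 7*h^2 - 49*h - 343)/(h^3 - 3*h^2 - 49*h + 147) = (h + 7)/(h - 3)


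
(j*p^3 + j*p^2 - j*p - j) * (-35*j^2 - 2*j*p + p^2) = -35*j^3*p^3 - 35*j^3*p^2 + 35*j^3*p + 35*j^3 - 2*j^2*p^4 - 2*j^2*p^3 + 2*j^2*p^2 + 2*j^2*p + j*p^5 + j*p^4 - j*p^3 - j*p^2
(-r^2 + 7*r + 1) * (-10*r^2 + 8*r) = 10*r^4 - 78*r^3 + 46*r^2 + 8*r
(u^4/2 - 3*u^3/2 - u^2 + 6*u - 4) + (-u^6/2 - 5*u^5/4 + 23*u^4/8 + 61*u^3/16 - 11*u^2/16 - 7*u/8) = -u^6/2 - 5*u^5/4 + 27*u^4/8 + 37*u^3/16 - 27*u^2/16 + 41*u/8 - 4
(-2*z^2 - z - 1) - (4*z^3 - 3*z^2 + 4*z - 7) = -4*z^3 + z^2 - 5*z + 6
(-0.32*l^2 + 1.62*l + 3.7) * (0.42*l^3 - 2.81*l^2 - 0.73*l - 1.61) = -0.1344*l^5 + 1.5796*l^4 - 2.7646*l^3 - 11.0644*l^2 - 5.3092*l - 5.957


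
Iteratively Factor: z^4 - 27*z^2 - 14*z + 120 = (z + 4)*(z^3 - 4*z^2 - 11*z + 30) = (z - 2)*(z + 4)*(z^2 - 2*z - 15) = (z - 2)*(z + 3)*(z + 4)*(z - 5)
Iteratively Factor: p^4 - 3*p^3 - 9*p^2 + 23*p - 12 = (p - 1)*(p^3 - 2*p^2 - 11*p + 12) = (p - 4)*(p - 1)*(p^2 + 2*p - 3) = (p - 4)*(p - 1)*(p + 3)*(p - 1)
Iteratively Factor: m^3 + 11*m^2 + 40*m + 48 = (m + 4)*(m^2 + 7*m + 12) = (m + 4)^2*(m + 3)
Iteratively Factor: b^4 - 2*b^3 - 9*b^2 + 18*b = (b + 3)*(b^3 - 5*b^2 + 6*b) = (b - 2)*(b + 3)*(b^2 - 3*b) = (b - 3)*(b - 2)*(b + 3)*(b)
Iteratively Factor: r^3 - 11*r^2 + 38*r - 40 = (r - 2)*(r^2 - 9*r + 20) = (r - 5)*(r - 2)*(r - 4)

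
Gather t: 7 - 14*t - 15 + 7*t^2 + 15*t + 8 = 7*t^2 + t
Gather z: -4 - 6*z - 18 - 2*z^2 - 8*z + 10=-2*z^2 - 14*z - 12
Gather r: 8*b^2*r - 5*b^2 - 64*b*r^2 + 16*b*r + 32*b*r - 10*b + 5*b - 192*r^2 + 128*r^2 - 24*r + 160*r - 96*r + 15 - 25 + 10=-5*b^2 - 5*b + r^2*(-64*b - 64) + r*(8*b^2 + 48*b + 40)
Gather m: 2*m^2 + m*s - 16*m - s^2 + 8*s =2*m^2 + m*(s - 16) - s^2 + 8*s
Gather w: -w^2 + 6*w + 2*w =-w^2 + 8*w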